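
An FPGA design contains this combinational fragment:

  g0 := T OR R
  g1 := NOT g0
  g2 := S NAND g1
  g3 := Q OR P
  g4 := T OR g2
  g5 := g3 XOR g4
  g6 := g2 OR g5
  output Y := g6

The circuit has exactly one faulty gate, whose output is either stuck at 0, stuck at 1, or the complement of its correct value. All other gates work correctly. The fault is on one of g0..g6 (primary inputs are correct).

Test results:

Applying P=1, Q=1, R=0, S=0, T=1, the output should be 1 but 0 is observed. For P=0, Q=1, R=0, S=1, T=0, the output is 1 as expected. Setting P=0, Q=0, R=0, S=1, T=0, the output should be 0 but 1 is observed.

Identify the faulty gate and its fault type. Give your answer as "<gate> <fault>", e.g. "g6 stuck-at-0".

g2 inverted output

Fault-free values for test 1 (P=1, Q=1, R=0, S=0, T=1): g0=1, g1=0, g2=1, g3=1, g4=1, g5=0, g6=1, giving Y=1. Observed 0.
Test 1: faults giving observed 0 are {g2 stuck-at-0, g2 inverted output, g6 stuck-at-0, g6 inverted output}.
Test 2 (P=0, Q=1, R=0, S=1, T=0): fault-free g0=0, g1=1, g2=0, g3=1, g4=0, g5=1, g6=1 → 1; observed 1. Eliminates g6 stuck-at-0, g6 inverted output.
Test 3 (P=0, Q=0, R=0, S=1, T=0): fault-free g0=0, g1=1, g2=0, g3=0, g4=0, g5=0, g6=0 → 0; observed 1. Eliminates g2 stuck-at-0.
Only g2 inverted output is consistent with every test.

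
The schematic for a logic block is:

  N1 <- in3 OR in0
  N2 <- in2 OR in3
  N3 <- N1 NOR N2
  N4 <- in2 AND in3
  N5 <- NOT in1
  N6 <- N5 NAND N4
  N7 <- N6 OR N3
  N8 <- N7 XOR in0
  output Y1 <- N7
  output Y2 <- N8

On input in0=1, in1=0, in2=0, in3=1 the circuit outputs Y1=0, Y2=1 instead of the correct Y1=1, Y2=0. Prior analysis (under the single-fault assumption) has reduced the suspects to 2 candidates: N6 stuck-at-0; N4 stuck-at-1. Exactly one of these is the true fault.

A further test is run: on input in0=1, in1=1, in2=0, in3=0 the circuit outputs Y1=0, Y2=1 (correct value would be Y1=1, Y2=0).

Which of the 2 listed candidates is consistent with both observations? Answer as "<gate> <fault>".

N6 stuck-at-0

Evaluate each candidate on input in0=1, in1=1, in2=0, in3=0:
  N6 stuck-at-0: N1=1, N2=0, N3=0, N4=0, N5=0, N6=0 [stuck-at-0], N7=0, N8=1 → Y1=0, Y2=1 — matches
  N4 stuck-at-1: N1=1, N2=0, N3=0, N4=1 [stuck-at-1], N5=0, N6=1, N7=1, N8=0 → Y1=1, Y2=0 — eliminated
Only N6 stuck-at-0 reproduces the observed Y1=0, Y2=1.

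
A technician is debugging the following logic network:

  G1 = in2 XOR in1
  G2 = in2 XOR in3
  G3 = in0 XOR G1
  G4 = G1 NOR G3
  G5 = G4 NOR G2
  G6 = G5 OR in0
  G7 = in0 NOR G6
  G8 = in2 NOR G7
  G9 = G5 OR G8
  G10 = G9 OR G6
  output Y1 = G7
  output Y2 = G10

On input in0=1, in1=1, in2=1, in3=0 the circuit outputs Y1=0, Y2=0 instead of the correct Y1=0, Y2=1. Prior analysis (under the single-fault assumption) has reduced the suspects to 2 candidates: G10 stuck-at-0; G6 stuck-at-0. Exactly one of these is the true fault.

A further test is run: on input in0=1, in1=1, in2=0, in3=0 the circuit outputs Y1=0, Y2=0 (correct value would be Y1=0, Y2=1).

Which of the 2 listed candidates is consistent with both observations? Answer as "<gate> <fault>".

Evaluate each candidate on input in0=1, in1=1, in2=0, in3=0:
  G10 stuck-at-0: G1=1, G2=0, G3=0, G4=0, G5=1, G6=1, G7=0, G8=1, G9=1, G10=0 [stuck-at-0] → Y1=0, Y2=0 — matches
  G6 stuck-at-0: G1=1, G2=0, G3=0, G4=0, G5=1, G6=0 [stuck-at-0], G7=0, G8=1, G9=1, G10=1 → Y1=0, Y2=1 — eliminated
Only G10 stuck-at-0 reproduces the observed Y1=0, Y2=0.

G10 stuck-at-0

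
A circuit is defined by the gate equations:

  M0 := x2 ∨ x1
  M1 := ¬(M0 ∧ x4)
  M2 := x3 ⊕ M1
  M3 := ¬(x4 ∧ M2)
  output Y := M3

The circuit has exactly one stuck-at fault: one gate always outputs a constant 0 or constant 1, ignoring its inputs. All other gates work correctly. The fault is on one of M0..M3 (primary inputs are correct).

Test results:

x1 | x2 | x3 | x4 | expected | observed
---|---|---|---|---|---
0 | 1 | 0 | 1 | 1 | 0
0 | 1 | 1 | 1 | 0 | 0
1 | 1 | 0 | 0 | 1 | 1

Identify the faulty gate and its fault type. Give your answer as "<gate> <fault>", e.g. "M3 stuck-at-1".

Fault-free values for test 1 (x1=0, x2=1, x3=0, x4=1): M0=1, M1=0, M2=0, M3=1, giving Y=1. Observed 0.
Test 1: faults giving observed 0 are {M0 stuck-at-0, M1 stuck-at-1, M2 stuck-at-1, M3 stuck-at-0}.
Test 2 (x1=0, x2=1, x3=1, x4=1): fault-free M0=1, M1=0, M2=1, M3=0 → 0; observed 0. Eliminates M0 stuck-at-0, M1 stuck-at-1.
Test 3 (x1=1, x2=1, x3=0, x4=0): fault-free M0=1, M1=1, M2=1, M3=1 → 1; observed 1. Eliminates M3 stuck-at-0.
Only M2 stuck-at-1 is consistent with every test.

M2 stuck-at-1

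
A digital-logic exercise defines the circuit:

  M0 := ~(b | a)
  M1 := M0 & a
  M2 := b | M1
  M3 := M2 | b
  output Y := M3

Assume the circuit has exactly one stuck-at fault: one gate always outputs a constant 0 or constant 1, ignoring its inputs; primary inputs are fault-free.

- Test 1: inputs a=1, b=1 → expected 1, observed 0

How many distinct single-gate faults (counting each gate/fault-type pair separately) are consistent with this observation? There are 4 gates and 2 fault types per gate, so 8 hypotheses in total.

1

Fault-free: M0=0, M1=0, M2=1, M3=1 → 1. Observed 0.
  M0 stuck-at-0: output 1 ✗
  M0 stuck-at-1: output 1 ✗
  M1 stuck-at-0: output 1 ✗
  M1 stuck-at-1: output 1 ✗
  M2 stuck-at-0: output 1 ✗
  M2 stuck-at-1: output 1 ✗
  M3 stuck-at-0: output 0 ✓
  M3 stuck-at-1: output 1 ✗
Consistent faults: {M3 stuck-at-0} — 1 in all.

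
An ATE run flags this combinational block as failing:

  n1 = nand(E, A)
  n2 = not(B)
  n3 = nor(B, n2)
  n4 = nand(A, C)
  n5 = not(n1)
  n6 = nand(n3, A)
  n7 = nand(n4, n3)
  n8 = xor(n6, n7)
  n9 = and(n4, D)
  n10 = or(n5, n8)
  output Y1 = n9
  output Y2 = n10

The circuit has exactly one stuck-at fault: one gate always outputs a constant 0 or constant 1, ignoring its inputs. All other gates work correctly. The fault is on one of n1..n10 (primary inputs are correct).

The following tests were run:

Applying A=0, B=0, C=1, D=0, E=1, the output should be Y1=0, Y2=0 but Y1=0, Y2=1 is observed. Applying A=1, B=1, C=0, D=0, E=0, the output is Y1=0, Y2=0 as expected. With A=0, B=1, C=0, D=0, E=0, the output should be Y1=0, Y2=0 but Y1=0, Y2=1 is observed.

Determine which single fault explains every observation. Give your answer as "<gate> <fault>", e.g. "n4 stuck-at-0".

n3 stuck-at-1

Fault-free values for test 1 (A=0, B=0, C=1, D=0, E=1): n1=1, n2=1, n3=0, n4=1, n5=0, n6=1, n7=1, n8=0, n9=0, n10=0, giving Y1=0, Y2=0. Observed Y1=0, Y2=1.
Test 1: faults giving observed Y1=0, Y2=1 are {n1 stuck-at-0, n2 stuck-at-0, n3 stuck-at-1, n5 stuck-at-1, n6 stuck-at-0, n7 stuck-at-0, n8 stuck-at-1, n10 stuck-at-1}.
Test 2 (A=1, B=1, C=0, D=0, E=0): fault-free n1=1, n2=0, n3=0, n4=1, n5=0, n6=1, n7=1, n8=0, n9=0, n10=0 → Y1=0, Y2=0; observed Y1=0, Y2=0. Eliminates n1 stuck-at-0, n5 stuck-at-1, n6 stuck-at-0, n7 stuck-at-0, n8 stuck-at-1, n10 stuck-at-1.
Test 3 (A=0, B=1, C=0, D=0, E=0): fault-free n1=1, n2=0, n3=0, n4=1, n5=0, n6=1, n7=1, n8=0, n9=0, n10=0 → Y1=0, Y2=0; observed Y1=0, Y2=1. Eliminates n2 stuck-at-0.
Only n3 stuck-at-1 is consistent with every test.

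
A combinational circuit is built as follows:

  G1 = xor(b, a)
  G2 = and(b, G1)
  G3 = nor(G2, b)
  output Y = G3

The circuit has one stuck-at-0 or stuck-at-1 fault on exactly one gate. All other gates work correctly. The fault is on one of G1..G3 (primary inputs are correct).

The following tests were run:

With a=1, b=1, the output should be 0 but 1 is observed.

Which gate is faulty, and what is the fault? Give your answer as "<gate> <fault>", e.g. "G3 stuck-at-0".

Fault-free values for test 1 (a=1, b=1): G1=0, G2=0, G3=0, giving Y=0. Observed 1.
Test 1: faults giving observed 1 are {G3 stuck-at-1}.
Only G3 stuck-at-1 is consistent with every test.

G3 stuck-at-1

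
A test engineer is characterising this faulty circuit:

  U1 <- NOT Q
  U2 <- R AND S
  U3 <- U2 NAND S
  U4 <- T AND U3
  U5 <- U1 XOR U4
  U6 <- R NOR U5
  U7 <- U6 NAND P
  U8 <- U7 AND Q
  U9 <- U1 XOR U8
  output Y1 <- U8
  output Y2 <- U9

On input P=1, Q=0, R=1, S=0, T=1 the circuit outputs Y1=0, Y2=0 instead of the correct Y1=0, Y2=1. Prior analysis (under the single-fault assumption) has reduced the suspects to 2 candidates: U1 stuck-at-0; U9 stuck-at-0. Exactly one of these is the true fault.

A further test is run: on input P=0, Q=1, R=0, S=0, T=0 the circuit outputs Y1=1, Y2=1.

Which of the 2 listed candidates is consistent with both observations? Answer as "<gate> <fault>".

Evaluate each candidate on input P=0, Q=1, R=0, S=0, T=0:
  U1 stuck-at-0: U1=0 [stuck-at-0], U2=0, U3=1, U4=0, U5=0, U6=1, U7=1, U8=1, U9=1 → Y1=1, Y2=1 — matches
  U9 stuck-at-0: U1=0, U2=0, U3=1, U4=0, U5=0, U6=1, U7=1, U8=1, U9=0 [stuck-at-0] → Y1=1, Y2=0 — eliminated
Only U1 stuck-at-0 reproduces the observed Y1=1, Y2=1.

U1 stuck-at-0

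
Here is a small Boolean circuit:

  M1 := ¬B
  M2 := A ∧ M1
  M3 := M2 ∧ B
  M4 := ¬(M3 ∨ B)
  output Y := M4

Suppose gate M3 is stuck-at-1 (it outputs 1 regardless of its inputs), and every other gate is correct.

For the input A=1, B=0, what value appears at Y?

Propagate with M3 forced: M1=1, M2=1, M3=1 [stuck-at-1], M4=0.
So Y = 0. (Without the fault it would be 1.)

0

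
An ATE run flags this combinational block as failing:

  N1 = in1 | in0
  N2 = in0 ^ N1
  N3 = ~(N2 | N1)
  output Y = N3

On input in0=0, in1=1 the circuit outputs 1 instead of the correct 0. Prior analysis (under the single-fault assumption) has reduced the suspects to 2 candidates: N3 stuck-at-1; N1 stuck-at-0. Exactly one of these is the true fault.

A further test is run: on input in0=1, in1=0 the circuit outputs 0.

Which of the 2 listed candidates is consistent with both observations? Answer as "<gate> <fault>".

Evaluate each candidate on input in0=1, in1=0:
  N3 stuck-at-1: N1=1, N2=0, N3=1 [stuck-at-1] → 1 — eliminated
  N1 stuck-at-0: N1=0 [stuck-at-0], N2=1, N3=0 → 0 — matches
Only N1 stuck-at-0 reproduces the observed 0.

N1 stuck-at-0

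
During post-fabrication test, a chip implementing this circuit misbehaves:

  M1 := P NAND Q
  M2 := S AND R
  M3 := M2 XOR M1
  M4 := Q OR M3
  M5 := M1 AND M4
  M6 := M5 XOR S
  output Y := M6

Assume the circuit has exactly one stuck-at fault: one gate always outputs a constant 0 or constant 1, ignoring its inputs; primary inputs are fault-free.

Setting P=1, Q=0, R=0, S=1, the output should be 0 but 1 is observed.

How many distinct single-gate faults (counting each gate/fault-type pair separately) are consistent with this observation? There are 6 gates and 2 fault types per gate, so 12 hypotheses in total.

6

Fault-free: M1=1, M2=0, M3=1, M4=1, M5=1, M6=0 → 0. Observed 1.
  M1 stuck-at-0: output 1 ✓
  M1 stuck-at-1: output 0 ✗
  M2 stuck-at-0: output 0 ✗
  M2 stuck-at-1: output 1 ✓
  M3 stuck-at-0: output 1 ✓
  M3 stuck-at-1: output 0 ✗
  M4 stuck-at-0: output 1 ✓
  M4 stuck-at-1: output 0 ✗
  M5 stuck-at-0: output 1 ✓
  M5 stuck-at-1: output 0 ✗
  M6 stuck-at-0: output 0 ✗
  M6 stuck-at-1: output 1 ✓
Consistent faults: {M1 stuck-at-0, M2 stuck-at-1, M3 stuck-at-0, M4 stuck-at-0, M5 stuck-at-0, M6 stuck-at-1} — 6 in all.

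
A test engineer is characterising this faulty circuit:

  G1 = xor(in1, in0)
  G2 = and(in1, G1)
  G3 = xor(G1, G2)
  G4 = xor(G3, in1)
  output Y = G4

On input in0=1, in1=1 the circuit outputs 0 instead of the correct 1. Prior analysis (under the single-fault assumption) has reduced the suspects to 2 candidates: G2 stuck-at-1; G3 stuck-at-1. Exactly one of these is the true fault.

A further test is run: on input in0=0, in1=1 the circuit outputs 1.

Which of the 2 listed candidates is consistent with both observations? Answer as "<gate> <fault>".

G2 stuck-at-1

Evaluate each candidate on input in0=0, in1=1:
  G2 stuck-at-1: G1=1, G2=1 [stuck-at-1], G3=0, G4=1 → 1 — matches
  G3 stuck-at-1: G1=1, G2=1, G3=1 [stuck-at-1], G4=0 → 0 — eliminated
Only G2 stuck-at-1 reproduces the observed 1.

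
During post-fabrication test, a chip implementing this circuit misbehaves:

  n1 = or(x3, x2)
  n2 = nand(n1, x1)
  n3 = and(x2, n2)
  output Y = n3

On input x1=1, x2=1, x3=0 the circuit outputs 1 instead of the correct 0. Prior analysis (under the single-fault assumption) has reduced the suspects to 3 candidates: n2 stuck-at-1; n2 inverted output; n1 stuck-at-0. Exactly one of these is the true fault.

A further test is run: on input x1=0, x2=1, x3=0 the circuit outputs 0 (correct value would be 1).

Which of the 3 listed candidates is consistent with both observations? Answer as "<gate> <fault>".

n2 inverted output

Evaluate each candidate on input x1=0, x2=1, x3=0:
  n2 stuck-at-1: n1=1, n2=1 [stuck-at-1], n3=1 → 1 — eliminated
  n2 inverted output: n1=1, n2=0 [inverted output], n3=0 → 0 — matches
  n1 stuck-at-0: n1=0 [stuck-at-0], n2=1, n3=1 → 1 — eliminated
Only n2 inverted output reproduces the observed 0.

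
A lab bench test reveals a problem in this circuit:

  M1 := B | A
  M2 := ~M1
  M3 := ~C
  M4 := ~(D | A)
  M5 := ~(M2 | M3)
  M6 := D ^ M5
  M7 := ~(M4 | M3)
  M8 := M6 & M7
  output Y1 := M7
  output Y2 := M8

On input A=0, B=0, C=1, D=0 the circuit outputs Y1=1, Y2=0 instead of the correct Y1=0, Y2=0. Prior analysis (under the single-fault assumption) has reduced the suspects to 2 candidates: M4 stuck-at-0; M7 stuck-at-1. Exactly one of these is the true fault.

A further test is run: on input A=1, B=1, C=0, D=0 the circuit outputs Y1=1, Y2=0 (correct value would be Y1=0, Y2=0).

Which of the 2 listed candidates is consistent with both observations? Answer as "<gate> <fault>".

Evaluate each candidate on input A=1, B=1, C=0, D=0:
  M4 stuck-at-0: M1=1, M2=0, M3=1, M4=0 [stuck-at-0], M5=0, M6=0, M7=0, M8=0 → Y1=0, Y2=0 — eliminated
  M7 stuck-at-1: M1=1, M2=0, M3=1, M4=0, M5=0, M6=0, M7=1 [stuck-at-1], M8=0 → Y1=1, Y2=0 — matches
Only M7 stuck-at-1 reproduces the observed Y1=1, Y2=0.

M7 stuck-at-1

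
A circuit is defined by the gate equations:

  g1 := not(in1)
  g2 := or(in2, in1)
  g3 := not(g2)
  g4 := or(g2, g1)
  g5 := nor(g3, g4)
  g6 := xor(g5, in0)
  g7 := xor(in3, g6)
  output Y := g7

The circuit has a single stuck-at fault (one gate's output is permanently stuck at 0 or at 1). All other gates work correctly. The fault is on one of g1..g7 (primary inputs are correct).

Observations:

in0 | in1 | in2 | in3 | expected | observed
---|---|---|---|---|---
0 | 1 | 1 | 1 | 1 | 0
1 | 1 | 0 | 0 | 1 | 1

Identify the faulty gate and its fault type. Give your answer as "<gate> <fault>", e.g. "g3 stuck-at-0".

Fault-free values for test 1 (in0=0, in1=1, in2=1, in3=1): g1=0, g2=1, g3=0, g4=1, g5=0, g6=0, g7=1, giving Y=1. Observed 0.
Test 1: faults giving observed 0 are {g4 stuck-at-0, g5 stuck-at-1, g6 stuck-at-1, g7 stuck-at-0}.
Test 2 (in0=1, in1=1, in2=0, in3=0): fault-free g1=0, g2=1, g3=0, g4=1, g5=0, g6=1, g7=1 → 1; observed 1. Eliminates g4 stuck-at-0, g5 stuck-at-1, g7 stuck-at-0.
Only g6 stuck-at-1 is consistent with every test.

g6 stuck-at-1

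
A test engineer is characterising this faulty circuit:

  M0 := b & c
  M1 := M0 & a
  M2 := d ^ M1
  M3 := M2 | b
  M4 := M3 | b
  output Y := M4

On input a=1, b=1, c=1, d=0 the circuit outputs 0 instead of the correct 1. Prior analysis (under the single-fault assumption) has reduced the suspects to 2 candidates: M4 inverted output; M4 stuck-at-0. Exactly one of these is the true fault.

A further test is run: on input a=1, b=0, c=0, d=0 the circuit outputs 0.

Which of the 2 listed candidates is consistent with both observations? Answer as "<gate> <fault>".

Evaluate each candidate on input a=1, b=0, c=0, d=0:
  M4 inverted output: M0=0, M1=0, M2=0, M3=0, M4=1 [inverted output] → 1 — eliminated
  M4 stuck-at-0: M0=0, M1=0, M2=0, M3=0, M4=0 [stuck-at-0] → 0 — matches
Only M4 stuck-at-0 reproduces the observed 0.

M4 stuck-at-0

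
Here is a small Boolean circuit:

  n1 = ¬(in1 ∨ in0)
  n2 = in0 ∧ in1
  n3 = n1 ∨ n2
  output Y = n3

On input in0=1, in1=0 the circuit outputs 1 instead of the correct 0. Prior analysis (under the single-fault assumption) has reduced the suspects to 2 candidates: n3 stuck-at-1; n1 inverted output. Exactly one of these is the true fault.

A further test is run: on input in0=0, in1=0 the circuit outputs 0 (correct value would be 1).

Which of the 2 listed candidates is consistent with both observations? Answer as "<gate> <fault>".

Evaluate each candidate on input in0=0, in1=0:
  n3 stuck-at-1: n1=1, n2=0, n3=1 [stuck-at-1] → 1 — eliminated
  n1 inverted output: n1=0 [inverted output], n2=0, n3=0 → 0 — matches
Only n1 inverted output reproduces the observed 0.

n1 inverted output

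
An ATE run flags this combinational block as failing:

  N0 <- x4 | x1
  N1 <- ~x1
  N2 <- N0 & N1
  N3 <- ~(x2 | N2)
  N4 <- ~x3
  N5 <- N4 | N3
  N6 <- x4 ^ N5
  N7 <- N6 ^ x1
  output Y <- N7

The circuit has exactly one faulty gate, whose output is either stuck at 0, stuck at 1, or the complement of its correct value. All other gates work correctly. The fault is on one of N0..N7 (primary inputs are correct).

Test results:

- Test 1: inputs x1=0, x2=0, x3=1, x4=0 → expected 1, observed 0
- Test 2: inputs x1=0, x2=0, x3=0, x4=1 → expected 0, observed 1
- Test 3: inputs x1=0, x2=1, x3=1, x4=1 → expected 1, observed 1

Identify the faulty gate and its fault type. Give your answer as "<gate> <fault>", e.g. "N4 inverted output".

Fault-free values for test 1 (x1=0, x2=0, x3=1, x4=0): N0=0, N1=1, N2=0, N3=1, N4=0, N5=1, N6=1, N7=1, giving Y=1. Observed 0.
Test 1: faults giving observed 0 are {N0 stuck-at-1, N0 inverted output, N2 stuck-at-1, N2 inverted output, N3 stuck-at-0, N3 inverted output, N5 stuck-at-0, N5 inverted output, N6 stuck-at-0, N6 inverted output, N7 stuck-at-0, N7 inverted output}.
Test 2 (x1=0, x2=0, x3=0, x4=1): fault-free N0=1, N1=1, N2=1, N3=0, N4=1, N5=1, N6=0, N7=0 → 0; observed 1. Eliminates N0 stuck-at-1, N0 inverted output, N2 stuck-at-1, N2 inverted output, N3 stuck-at-0, N3 inverted output, N6 stuck-at-0, N7 stuck-at-0.
Test 3 (x1=0, x2=1, x3=1, x4=1): fault-free N0=1, N1=1, N2=1, N3=0, N4=0, N5=0, N6=1, N7=1 → 1; observed 1. Eliminates N5 inverted output, N6 inverted output, N7 inverted output.
Only N5 stuck-at-0 is consistent with every test.

N5 stuck-at-0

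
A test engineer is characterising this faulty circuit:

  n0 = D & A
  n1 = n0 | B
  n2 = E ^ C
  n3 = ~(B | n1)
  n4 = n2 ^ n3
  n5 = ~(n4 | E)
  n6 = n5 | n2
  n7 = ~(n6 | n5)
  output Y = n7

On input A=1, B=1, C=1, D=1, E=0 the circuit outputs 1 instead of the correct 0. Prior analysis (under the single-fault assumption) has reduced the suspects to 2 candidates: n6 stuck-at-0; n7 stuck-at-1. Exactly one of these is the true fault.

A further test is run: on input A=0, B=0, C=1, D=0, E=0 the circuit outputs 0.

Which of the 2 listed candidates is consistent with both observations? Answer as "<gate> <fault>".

Evaluate each candidate on input A=0, B=0, C=1, D=0, E=0:
  n6 stuck-at-0: n0=0, n1=0, n2=1, n3=1, n4=0, n5=1, n6=0 [stuck-at-0], n7=0 → 0 — matches
  n7 stuck-at-1: n0=0, n1=0, n2=1, n3=1, n4=0, n5=1, n6=1, n7=1 [stuck-at-1] → 1 — eliminated
Only n6 stuck-at-0 reproduces the observed 0.

n6 stuck-at-0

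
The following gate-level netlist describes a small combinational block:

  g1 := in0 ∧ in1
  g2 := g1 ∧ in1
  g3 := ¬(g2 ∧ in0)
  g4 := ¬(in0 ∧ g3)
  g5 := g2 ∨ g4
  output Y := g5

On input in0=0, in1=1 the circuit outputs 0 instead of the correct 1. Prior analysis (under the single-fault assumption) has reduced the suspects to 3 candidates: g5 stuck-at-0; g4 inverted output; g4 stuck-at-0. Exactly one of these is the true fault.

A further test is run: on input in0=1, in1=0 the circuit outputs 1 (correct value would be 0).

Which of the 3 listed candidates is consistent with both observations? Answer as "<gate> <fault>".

Evaluate each candidate on input in0=1, in1=0:
  g5 stuck-at-0: g1=0, g2=0, g3=1, g4=0, g5=0 [stuck-at-0] → 0 — eliminated
  g4 inverted output: g1=0, g2=0, g3=1, g4=1 [inverted output], g5=1 → 1 — matches
  g4 stuck-at-0: g1=0, g2=0, g3=1, g4=0 [stuck-at-0], g5=0 → 0 — eliminated
Only g4 inverted output reproduces the observed 1.

g4 inverted output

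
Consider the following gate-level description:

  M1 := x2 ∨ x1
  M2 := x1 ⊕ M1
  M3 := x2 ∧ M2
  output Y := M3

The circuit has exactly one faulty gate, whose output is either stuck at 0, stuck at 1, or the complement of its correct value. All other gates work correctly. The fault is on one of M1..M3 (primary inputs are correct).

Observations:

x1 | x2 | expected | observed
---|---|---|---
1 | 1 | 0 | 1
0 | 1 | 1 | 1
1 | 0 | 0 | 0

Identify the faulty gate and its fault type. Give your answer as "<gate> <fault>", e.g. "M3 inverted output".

M2 stuck-at-1

Fault-free values for test 1 (x1=1, x2=1): M1=1, M2=0, M3=0, giving Y=0. Observed 1.
Test 1: faults giving observed 1 are {M1 stuck-at-0, M1 inverted output, M2 stuck-at-1, M2 inverted output, M3 stuck-at-1, M3 inverted output}.
Test 2 (x1=0, x2=1): fault-free M1=1, M2=1, M3=1 → 1; observed 1. Eliminates M1 stuck-at-0, M1 inverted output, M2 inverted output, M3 inverted output.
Test 3 (x1=1, x2=0): fault-free M1=1, M2=0, M3=0 → 0; observed 0. Eliminates M3 stuck-at-1.
Only M2 stuck-at-1 is consistent with every test.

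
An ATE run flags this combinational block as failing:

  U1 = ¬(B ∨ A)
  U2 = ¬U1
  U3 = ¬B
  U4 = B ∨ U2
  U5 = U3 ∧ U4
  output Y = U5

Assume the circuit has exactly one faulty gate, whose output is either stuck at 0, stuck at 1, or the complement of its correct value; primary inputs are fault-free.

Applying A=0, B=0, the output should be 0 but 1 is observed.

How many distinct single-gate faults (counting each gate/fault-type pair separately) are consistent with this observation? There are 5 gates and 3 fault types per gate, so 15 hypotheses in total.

8

Fault-free: U1=1, U2=0, U3=1, U4=0, U5=0 → 0. Observed 1.
  U1: stuck-at-0, inverted output ✓; others ✗
  U2: stuck-at-1, inverted output ✓; others ✗
  U3: none of the 3 fault types match ✗
  U4: stuck-at-1, inverted output ✓; others ✗
  U5: stuck-at-1, inverted output ✓; others ✗
Consistent faults: {U1 stuck-at-0, U1 inverted output, U2 stuck-at-1, U2 inverted output, U4 stuck-at-1, U4 inverted output, U5 stuck-at-1, U5 inverted output} — 8 in all.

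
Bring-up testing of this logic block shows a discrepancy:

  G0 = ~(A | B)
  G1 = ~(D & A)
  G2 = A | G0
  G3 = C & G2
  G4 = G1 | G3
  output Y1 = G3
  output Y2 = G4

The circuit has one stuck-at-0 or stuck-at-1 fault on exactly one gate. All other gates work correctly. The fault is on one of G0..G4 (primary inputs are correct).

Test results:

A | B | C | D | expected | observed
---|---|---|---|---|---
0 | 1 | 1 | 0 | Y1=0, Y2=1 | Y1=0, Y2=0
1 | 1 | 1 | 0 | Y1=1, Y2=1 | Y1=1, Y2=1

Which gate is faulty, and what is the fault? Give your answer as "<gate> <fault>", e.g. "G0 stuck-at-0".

Fault-free values for test 1 (A=0, B=1, C=1, D=0): G0=0, G1=1, G2=0, G3=0, G4=1, giving Y1=0, Y2=1. Observed Y1=0, Y2=0.
Test 1: faults giving observed Y1=0, Y2=0 are {G1 stuck-at-0, G4 stuck-at-0}.
Test 2 (A=1, B=1, C=1, D=0): fault-free G0=0, G1=1, G2=1, G3=1, G4=1 → Y1=1, Y2=1; observed Y1=1, Y2=1. Eliminates G4 stuck-at-0.
Only G1 stuck-at-0 is consistent with every test.

G1 stuck-at-0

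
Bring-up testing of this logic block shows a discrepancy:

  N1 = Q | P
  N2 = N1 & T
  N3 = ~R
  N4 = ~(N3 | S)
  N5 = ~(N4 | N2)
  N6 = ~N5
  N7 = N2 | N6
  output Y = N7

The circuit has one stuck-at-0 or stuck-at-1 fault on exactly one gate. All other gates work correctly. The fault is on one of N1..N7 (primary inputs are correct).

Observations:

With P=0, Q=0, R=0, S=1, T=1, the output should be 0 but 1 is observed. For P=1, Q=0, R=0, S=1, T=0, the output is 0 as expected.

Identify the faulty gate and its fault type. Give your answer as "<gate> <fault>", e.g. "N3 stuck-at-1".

N1 stuck-at-1

Fault-free values for test 1 (P=0, Q=0, R=0, S=1, T=1): N1=0, N2=0, N3=1, N4=0, N5=1, N6=0, N7=0, giving Y=0. Observed 1.
Test 1: faults giving observed 1 are {N1 stuck-at-1, N2 stuck-at-1, N4 stuck-at-1, N5 stuck-at-0, N6 stuck-at-1, N7 stuck-at-1}.
Test 2 (P=1, Q=0, R=0, S=1, T=0): fault-free N1=1, N2=0, N3=1, N4=0, N5=1, N6=0, N7=0 → 0; observed 0. Eliminates N2 stuck-at-1, N4 stuck-at-1, N5 stuck-at-0, N6 stuck-at-1, N7 stuck-at-1.
Only N1 stuck-at-1 is consistent with every test.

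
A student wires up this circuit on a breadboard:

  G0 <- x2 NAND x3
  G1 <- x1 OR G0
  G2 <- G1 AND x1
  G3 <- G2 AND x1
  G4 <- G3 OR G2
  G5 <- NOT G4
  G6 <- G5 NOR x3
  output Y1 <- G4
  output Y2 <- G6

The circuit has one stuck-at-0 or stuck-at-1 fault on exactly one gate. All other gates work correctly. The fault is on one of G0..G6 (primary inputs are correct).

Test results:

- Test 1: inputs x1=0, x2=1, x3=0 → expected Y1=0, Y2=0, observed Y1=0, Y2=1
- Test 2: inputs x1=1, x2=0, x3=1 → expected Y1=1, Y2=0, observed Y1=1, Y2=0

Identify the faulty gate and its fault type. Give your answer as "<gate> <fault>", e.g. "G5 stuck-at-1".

G5 stuck-at-0

Fault-free values for test 1 (x1=0, x2=1, x3=0): G0=1, G1=1, G2=0, G3=0, G4=0, G5=1, G6=0, giving Y1=0, Y2=0. Observed Y1=0, Y2=1.
Test 1: faults giving observed Y1=0, Y2=1 are {G5 stuck-at-0, G6 stuck-at-1}.
Test 2 (x1=1, x2=0, x3=1): fault-free G0=1, G1=1, G2=1, G3=1, G4=1, G5=0, G6=0 → Y1=1, Y2=0; observed Y1=1, Y2=0. Eliminates G6 stuck-at-1.
Only G5 stuck-at-0 is consistent with every test.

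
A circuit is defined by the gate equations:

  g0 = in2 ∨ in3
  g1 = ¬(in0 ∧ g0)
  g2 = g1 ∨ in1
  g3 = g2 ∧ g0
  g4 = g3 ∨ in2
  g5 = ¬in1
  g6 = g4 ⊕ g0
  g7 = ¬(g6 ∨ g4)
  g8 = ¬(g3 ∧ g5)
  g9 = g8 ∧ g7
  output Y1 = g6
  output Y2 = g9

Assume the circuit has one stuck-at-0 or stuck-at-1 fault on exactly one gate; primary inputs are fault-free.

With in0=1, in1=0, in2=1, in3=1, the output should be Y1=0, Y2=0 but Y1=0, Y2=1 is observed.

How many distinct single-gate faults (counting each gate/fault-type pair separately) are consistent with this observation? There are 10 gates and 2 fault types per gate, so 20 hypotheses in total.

Fault-free: g0=1, g1=0, g2=0, g3=0, g4=1, g5=1, g6=0, g7=0, g8=1, g9=0 → Y1=0, Y2=0. Observed Y1=0, Y2=1.
  g0: none of the 2 fault types match ✗
  g1: none of the 2 fault types match ✗
  g2: none of the 2 fault types match ✗
  g3: none of the 2 fault types match ✗
  g4: none of the 2 fault types match ✗
  g5: none of the 2 fault types match ✗
  g6: none of the 2 fault types match ✗
  g7: stuck-at-1 ✓; others ✗
  g8: none of the 2 fault types match ✗
  g9: stuck-at-1 ✓; others ✗
Consistent faults: {g7 stuck-at-1, g9 stuck-at-1} — 2 in all.

2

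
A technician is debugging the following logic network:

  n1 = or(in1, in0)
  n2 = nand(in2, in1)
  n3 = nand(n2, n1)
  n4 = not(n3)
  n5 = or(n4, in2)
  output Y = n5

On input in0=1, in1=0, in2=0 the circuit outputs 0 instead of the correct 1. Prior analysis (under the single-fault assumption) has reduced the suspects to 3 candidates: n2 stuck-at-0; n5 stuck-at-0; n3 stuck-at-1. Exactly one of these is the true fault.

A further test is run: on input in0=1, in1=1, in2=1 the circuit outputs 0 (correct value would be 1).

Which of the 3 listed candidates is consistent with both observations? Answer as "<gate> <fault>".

Evaluate each candidate on input in0=1, in1=1, in2=1:
  n2 stuck-at-0: n1=1, n2=0 [stuck-at-0], n3=1, n4=0, n5=1 → 1 — eliminated
  n5 stuck-at-0: n1=1, n2=0, n3=1, n4=0, n5=0 [stuck-at-0] → 0 — matches
  n3 stuck-at-1: n1=1, n2=0, n3=1 [stuck-at-1], n4=0, n5=1 → 1 — eliminated
Only n5 stuck-at-0 reproduces the observed 0.

n5 stuck-at-0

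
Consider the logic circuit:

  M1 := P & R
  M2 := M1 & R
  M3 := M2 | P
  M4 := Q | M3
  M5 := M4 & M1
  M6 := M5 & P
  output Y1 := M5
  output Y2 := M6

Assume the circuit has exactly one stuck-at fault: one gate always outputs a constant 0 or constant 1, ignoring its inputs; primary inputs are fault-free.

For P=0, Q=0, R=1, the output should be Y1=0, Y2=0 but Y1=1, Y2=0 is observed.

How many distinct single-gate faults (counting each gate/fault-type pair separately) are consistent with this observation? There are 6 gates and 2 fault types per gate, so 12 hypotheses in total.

Fault-free: M1=0, M2=0, M3=0, M4=0, M5=0, M6=0 → Y1=0, Y2=0. Observed Y1=1, Y2=0.
  M1 stuck-at-0: output Y1=0, Y2=0 ✗
  M1 stuck-at-1: output Y1=1, Y2=0 ✓
  M2 stuck-at-0: output Y1=0, Y2=0 ✗
  M2 stuck-at-1: output Y1=0, Y2=0 ✗
  M3 stuck-at-0: output Y1=0, Y2=0 ✗
  M3 stuck-at-1: output Y1=0, Y2=0 ✗
  M4 stuck-at-0: output Y1=0, Y2=0 ✗
  M4 stuck-at-1: output Y1=0, Y2=0 ✗
  M5 stuck-at-0: output Y1=0, Y2=0 ✗
  M5 stuck-at-1: output Y1=1, Y2=0 ✓
  M6 stuck-at-0: output Y1=0, Y2=0 ✗
  M6 stuck-at-1: output Y1=0, Y2=1 ✗
Consistent faults: {M1 stuck-at-1, M5 stuck-at-1} — 2 in all.

2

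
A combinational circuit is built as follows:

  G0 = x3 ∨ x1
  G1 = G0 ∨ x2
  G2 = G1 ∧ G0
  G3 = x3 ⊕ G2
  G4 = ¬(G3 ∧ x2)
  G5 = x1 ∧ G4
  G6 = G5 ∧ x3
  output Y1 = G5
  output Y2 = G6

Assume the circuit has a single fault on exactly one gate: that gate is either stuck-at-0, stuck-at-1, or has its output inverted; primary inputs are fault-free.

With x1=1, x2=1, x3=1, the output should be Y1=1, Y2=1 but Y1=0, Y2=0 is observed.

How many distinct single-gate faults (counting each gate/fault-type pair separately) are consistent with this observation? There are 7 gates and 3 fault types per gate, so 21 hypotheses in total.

12

Fault-free: G0=1, G1=1, G2=1, G3=0, G4=1, G5=1, G6=1 → Y1=1, Y2=1. Observed Y1=0, Y2=0.
  G0: stuck-at-0, inverted output ✓; others ✗
  G1: stuck-at-0, inverted output ✓; others ✗
  G2: stuck-at-0, inverted output ✓; others ✗
  G3: stuck-at-1, inverted output ✓; others ✗
  G4: stuck-at-0, inverted output ✓; others ✗
  G5: stuck-at-0, inverted output ✓; others ✗
  G6: none of the 3 fault types match ✗
Consistent faults: {G0 stuck-at-0, G0 inverted output, G1 stuck-at-0, G1 inverted output, G2 stuck-at-0, G2 inverted output, G3 stuck-at-1, G3 inverted output, G4 stuck-at-0, G4 inverted output, G5 stuck-at-0, G5 inverted output} — 12 in all.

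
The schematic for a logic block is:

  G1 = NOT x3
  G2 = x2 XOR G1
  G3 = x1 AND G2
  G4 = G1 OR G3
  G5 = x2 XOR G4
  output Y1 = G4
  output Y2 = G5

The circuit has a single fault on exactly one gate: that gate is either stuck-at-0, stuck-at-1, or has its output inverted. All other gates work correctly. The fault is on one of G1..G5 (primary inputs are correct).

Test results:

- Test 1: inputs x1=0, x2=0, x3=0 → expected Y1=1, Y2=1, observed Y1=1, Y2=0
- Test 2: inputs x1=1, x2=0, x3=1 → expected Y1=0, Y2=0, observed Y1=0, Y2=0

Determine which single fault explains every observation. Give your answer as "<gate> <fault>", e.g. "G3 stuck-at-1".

Fault-free values for test 1 (x1=0, x2=0, x3=0): G1=1, G2=1, G3=0, G4=1, G5=1, giving Y1=1, Y2=1. Observed Y1=1, Y2=0.
Test 1: faults giving observed Y1=1, Y2=0 are {G5 stuck-at-0, G5 inverted output}.
Test 2 (x1=1, x2=0, x3=1): fault-free G1=0, G2=0, G3=0, G4=0, G5=0 → Y1=0, Y2=0; observed Y1=0, Y2=0. Eliminates G5 inverted output.
Only G5 stuck-at-0 is consistent with every test.

G5 stuck-at-0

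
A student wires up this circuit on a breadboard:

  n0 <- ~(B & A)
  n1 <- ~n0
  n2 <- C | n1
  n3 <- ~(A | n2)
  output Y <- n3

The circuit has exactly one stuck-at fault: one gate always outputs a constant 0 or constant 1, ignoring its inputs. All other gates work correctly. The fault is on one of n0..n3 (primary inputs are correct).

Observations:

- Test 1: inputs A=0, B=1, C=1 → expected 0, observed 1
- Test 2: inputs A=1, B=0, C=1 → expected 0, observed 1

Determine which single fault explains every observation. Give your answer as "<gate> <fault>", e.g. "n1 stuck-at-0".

Fault-free values for test 1 (A=0, B=1, C=1): n0=1, n1=0, n2=1, n3=0, giving Y=0. Observed 1.
Test 1: faults giving observed 1 are {n2 stuck-at-0, n3 stuck-at-1}.
Test 2 (A=1, B=0, C=1): fault-free n0=1, n1=0, n2=1, n3=0 → 0; observed 1. Eliminates n2 stuck-at-0.
Only n3 stuck-at-1 is consistent with every test.

n3 stuck-at-1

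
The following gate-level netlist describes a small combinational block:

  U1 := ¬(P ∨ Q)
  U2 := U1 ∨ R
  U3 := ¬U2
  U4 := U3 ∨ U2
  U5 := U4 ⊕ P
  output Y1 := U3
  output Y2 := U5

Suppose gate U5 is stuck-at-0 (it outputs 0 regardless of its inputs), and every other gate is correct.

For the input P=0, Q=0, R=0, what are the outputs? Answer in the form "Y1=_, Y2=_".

Y1=0, Y2=0

Propagate with U5 forced: U1=1, U2=1, U3=0, U4=1, U5=0 [stuck-at-0].
So the outputs are Y1=0, Y2=0. (Without the fault they would be Y1=0, Y2=1.)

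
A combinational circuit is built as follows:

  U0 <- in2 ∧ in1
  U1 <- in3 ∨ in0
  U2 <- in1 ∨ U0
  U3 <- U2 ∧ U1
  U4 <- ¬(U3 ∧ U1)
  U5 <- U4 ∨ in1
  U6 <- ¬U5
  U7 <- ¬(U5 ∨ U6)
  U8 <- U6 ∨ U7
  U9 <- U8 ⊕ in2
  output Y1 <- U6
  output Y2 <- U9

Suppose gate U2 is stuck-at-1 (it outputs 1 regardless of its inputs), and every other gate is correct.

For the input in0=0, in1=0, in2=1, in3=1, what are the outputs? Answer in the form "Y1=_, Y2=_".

Propagate with U2 forced: U0=0, U1=1, U2=1 [stuck-at-1], U3=1, U4=0, U5=0, U6=1, U7=0, U8=1, U9=0.
So the outputs are Y1=1, Y2=0. (Without the fault they would be Y1=0, Y2=1.)

Y1=1, Y2=0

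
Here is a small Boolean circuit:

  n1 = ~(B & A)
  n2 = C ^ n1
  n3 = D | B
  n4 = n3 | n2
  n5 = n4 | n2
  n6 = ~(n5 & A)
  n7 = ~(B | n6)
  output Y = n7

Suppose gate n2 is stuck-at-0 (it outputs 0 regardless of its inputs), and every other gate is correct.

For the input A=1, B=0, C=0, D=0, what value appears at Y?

0

Propagate with n2 forced: n1=1, n2=0 [stuck-at-0], n3=0, n4=0, n5=0, n6=1, n7=0.
So Y = 0. (Without the fault it would be 1.)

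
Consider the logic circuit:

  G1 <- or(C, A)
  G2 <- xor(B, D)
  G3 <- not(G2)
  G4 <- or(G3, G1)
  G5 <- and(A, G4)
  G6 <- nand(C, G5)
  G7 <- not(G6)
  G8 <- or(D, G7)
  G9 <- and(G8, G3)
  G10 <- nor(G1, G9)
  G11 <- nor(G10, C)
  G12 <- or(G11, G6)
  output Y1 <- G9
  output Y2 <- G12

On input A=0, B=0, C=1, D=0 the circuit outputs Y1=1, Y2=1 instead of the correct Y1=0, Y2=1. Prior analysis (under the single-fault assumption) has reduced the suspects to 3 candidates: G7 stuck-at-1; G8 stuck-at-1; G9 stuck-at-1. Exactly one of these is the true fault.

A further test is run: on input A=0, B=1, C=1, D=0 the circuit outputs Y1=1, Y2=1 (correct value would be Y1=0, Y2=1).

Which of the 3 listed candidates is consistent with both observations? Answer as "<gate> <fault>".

G9 stuck-at-1

Evaluate each candidate on input A=0, B=1, C=1, D=0:
  G7 stuck-at-1: G1=1, G2=1, G3=0, G4=1, G5=0, G6=1, G7=1 [stuck-at-1], G8=1, G9=0, G10=0, G11=0, G12=1 → Y1=0, Y2=1 — eliminated
  G8 stuck-at-1: G1=1, G2=1, G3=0, G4=1, G5=0, G6=1, G7=0, G8=1 [stuck-at-1], G9=0, G10=0, G11=0, G12=1 → Y1=0, Y2=1 — eliminated
  G9 stuck-at-1: G1=1, G2=1, G3=0, G4=1, G5=0, G6=1, G7=0, G8=0, G9=1 [stuck-at-1], G10=0, G11=0, G12=1 → Y1=1, Y2=1 — matches
Only G9 stuck-at-1 reproduces the observed Y1=1, Y2=1.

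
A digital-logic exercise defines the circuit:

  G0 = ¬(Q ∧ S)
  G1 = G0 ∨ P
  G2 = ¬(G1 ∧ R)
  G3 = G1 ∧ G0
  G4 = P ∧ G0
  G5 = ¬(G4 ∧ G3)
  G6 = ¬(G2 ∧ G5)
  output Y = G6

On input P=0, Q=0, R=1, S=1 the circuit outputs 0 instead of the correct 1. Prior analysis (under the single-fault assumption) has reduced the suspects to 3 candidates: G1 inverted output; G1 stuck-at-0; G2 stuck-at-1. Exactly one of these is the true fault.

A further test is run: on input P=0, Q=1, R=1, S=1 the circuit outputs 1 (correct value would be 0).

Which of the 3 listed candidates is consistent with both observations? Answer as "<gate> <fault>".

G1 inverted output

Evaluate each candidate on input P=0, Q=1, R=1, S=1:
  G1 inverted output: G0=0, G1=1 [inverted output], G2=0, G3=0, G4=0, G5=1, G6=1 → 1 — matches
  G1 stuck-at-0: G0=0, G1=0 [stuck-at-0], G2=1, G3=0, G4=0, G5=1, G6=0 → 0 — eliminated
  G2 stuck-at-1: G0=0, G1=0, G2=1 [stuck-at-1], G3=0, G4=0, G5=1, G6=0 → 0 — eliminated
Only G1 inverted output reproduces the observed 1.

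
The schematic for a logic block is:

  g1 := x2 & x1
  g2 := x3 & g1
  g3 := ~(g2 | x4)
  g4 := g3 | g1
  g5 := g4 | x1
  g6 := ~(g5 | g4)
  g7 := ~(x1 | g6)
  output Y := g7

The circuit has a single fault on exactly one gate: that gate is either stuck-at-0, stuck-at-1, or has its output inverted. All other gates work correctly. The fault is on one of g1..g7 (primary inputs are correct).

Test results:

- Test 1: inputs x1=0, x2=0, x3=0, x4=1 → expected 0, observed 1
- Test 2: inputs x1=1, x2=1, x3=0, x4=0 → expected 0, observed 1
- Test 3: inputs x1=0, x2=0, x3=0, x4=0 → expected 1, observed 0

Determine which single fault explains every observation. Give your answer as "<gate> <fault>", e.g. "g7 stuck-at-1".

Fault-free values for test 1 (x1=0, x2=0, x3=0, x4=1): g1=0, g2=0, g3=0, g4=0, g5=0, g6=1, g7=0, giving Y=0. Observed 1.
Test 1: faults giving observed 1 are {g1 stuck-at-1, g1 inverted output, g3 stuck-at-1, g3 inverted output, g4 stuck-at-1, g4 inverted output, g5 stuck-at-1, g5 inverted output, g6 stuck-at-0, g6 inverted output, g7 stuck-at-1, g7 inverted output}.
Test 2 (x1=1, x2=1, x3=0, x4=0): fault-free g1=1, g2=0, g3=1, g4=1, g5=1, g6=0, g7=0 → 0; observed 1. Eliminates g1 stuck-at-1, g1 inverted output, g3 stuck-at-1, g3 inverted output, g4 stuck-at-1, g4 inverted output, g5 stuck-at-1, g5 inverted output, g6 stuck-at-0, g6 inverted output.
Test 3 (x1=0, x2=0, x3=0, x4=0): fault-free g1=0, g2=0, g3=1, g4=1, g5=1, g6=0, g7=1 → 1; observed 0. Eliminates g7 stuck-at-1.
Only g7 inverted output is consistent with every test.

g7 inverted output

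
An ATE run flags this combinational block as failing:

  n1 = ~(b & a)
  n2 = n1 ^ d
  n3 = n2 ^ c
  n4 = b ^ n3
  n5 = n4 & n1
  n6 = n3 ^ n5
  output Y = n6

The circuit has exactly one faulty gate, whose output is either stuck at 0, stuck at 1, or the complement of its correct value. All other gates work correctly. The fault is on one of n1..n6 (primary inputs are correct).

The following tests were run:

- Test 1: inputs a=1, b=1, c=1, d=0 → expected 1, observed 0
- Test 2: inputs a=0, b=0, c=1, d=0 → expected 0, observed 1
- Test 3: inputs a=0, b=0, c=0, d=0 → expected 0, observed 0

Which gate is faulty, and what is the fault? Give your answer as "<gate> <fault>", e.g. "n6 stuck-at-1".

n5 stuck-at-1

Fault-free values for test 1 (a=1, b=1, c=1, d=0): n1=0, n2=0, n3=1, n4=0, n5=0, n6=1, giving Y=1. Observed 0.
Test 1: faults giving observed 0 are {n2 stuck-at-1, n2 inverted output, n3 stuck-at-0, n3 inverted output, n5 stuck-at-1, n5 inverted output, n6 stuck-at-0, n6 inverted output}.
Test 2 (a=0, b=0, c=1, d=0): fault-free n1=1, n2=1, n3=0, n4=0, n5=0, n6=0 → 0; observed 1. Eliminates n2 stuck-at-1, n2 inverted output, n3 stuck-at-0, n3 inverted output, n6 stuck-at-0.
Test 3 (a=0, b=0, c=0, d=0): fault-free n1=1, n2=1, n3=1, n4=1, n5=1, n6=0 → 0; observed 0. Eliminates n5 inverted output, n6 inverted output.
Only n5 stuck-at-1 is consistent with every test.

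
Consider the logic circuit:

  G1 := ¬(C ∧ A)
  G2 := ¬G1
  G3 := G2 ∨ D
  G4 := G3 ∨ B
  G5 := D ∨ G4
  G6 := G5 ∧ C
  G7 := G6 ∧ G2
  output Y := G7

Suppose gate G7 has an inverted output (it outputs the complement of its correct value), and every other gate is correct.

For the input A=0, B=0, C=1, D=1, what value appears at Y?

Propagate with G7 forced: G1=1, G2=0, G3=1, G4=1, G5=1, G6=1, G7=1 [inverted output].
So Y = 1. (Without the fault it would be 0.)

1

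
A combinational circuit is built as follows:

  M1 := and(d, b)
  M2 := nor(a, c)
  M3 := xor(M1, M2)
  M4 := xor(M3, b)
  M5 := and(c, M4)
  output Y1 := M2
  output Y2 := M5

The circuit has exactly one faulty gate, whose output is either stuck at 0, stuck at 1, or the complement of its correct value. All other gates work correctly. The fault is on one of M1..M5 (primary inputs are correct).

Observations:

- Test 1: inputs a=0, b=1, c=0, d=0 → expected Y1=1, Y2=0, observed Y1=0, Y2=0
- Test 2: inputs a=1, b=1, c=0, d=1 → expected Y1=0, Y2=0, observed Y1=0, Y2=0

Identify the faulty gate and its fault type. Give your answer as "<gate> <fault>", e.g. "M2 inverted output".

M2 stuck-at-0

Fault-free values for test 1 (a=0, b=1, c=0, d=0): M1=0, M2=1, M3=1, M4=0, M5=0, giving Y1=1, Y2=0. Observed Y1=0, Y2=0.
Test 1: faults giving observed Y1=0, Y2=0 are {M2 stuck-at-0, M2 inverted output}.
Test 2 (a=1, b=1, c=0, d=1): fault-free M1=1, M2=0, M3=1, M4=0, M5=0 → Y1=0, Y2=0; observed Y1=0, Y2=0. Eliminates M2 inverted output.
Only M2 stuck-at-0 is consistent with every test.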